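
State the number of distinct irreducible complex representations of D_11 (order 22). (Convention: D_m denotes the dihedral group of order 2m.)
7

Working: The number of irreducible complex representations of a finite group equals its number of conjugacy classes. D_11 has 7 conjugacy classes ((n+3)/2 for n odd), so D_11 (order 22) has exactly 7 irreducible complex representations.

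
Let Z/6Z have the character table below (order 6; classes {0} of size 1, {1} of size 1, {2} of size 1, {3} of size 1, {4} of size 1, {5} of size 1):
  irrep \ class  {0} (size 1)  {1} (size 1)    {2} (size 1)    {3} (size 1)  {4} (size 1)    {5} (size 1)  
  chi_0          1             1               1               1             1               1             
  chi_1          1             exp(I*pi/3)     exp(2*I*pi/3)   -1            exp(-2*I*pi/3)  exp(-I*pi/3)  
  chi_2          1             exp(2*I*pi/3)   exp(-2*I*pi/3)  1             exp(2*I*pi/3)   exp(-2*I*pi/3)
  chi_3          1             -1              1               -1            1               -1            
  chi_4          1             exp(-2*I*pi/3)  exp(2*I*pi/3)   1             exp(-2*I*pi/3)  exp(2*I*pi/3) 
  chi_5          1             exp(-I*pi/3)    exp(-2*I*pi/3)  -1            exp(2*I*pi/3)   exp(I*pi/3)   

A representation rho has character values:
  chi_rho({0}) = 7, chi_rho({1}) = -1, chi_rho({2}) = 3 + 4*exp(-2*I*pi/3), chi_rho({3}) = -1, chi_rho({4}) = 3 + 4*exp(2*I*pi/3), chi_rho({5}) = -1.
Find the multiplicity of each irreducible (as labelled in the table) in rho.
Multiplicities: chi_0: 1, chi_1: 0, chi_2: 2, chi_3: 2, chi_4: 0, chi_5: 2.

Derivation: Use <chi_rho, chi> = (1/|G|) sum_C |C| * chi_rho(C) * conj(chi(C)) with |G| = 6 for each irreducible chi in the table:
  <chi_rho, chi_0> = (1/6)[1*(7)*conj(1) + 1*(-1)*conj(1) + 1*(3 + 4*exp(-2*I*pi/3))*conj(1) + 1*(-1)*conj(1) + 1*(3 + 4*exp(2*I*pi/3))*conj(1) + 1*(-1)*conj(1)]
      = (1/6)[(7) + (-1) + (3 + 4*exp(-2*I*pi/3)) + (-1) + (3 + 4*exp(2*I*pi/3)) + (-1)] = 6/6 = 1
  <chi_rho, chi_1> = (1/6)[1*(7)*conj(1) + 1*(-1)*conj(exp(I*pi/3)) + 1*(3 + 4*exp(-2*I*pi/3))*conj(exp(2*I*pi/3)) + 1*(-1)*conj(-1) + 1*(3 + 4*exp(2*I*pi/3))*conj(exp(-2*I*pi/3)) + 1*(-1)*conj(exp(-I*pi/3))]
      = (1/6)[(7) + (2*exp(-2*I*pi/3) - exp(-I*pi/3) + 2*exp(I*pi/3)) + (3*exp(-2*I*pi/3) + 4*exp(2*I*pi/3)) + (1) + (4*exp(-2*I*pi/3) + 3*exp(2*I*pi/3)) + (2*exp(-I*pi/3) - exp(I*pi/3) + 2*exp(2*I*pi/3))] = 0/6 = 0
  <chi_rho, chi_2> = (1/6)[1*(7)*conj(1) + 1*(-1)*conj(exp(2*I*pi/3)) + 1*(3 + 4*exp(-2*I*pi/3))*conj(exp(-2*I*pi/3)) + 1*(-1)*conj(1) + 1*(3 + 4*exp(2*I*pi/3))*conj(exp(2*I*pi/3)) + 1*(-1)*conj(exp(-2*I*pi/3))]
      = (1/6)[(7) + (-exp(-2*I*pi/3)) + (4 + 3*exp(2*I*pi/3)) + (-1) + (4 + 3*exp(-2*I*pi/3)) + (-exp(2*I*pi/3))] = 12/6 = 2
  <chi_rho, chi_3> = (1/6)[1*(7)*conj(1) + 1*(-1)*conj(-1) + 1*(3 + 4*exp(-2*I*pi/3))*conj(1) + 1*(-1)*conj(-1) + 1*(3 + 4*exp(2*I*pi/3))*conj(1) + 1*(-1)*conj(-1)]
      = (1/6)[(7) + (1) + (3 + 4*exp(-2*I*pi/3)) + (1) + (3 + 4*exp(2*I*pi/3)) + (1)] = 12/6 = 2
  <chi_rho, chi_4> = (1/6)[1*(7)*conj(1) + 1*(-1)*conj(exp(-2*I*pi/3)) + 1*(3 + 4*exp(-2*I*pi/3))*conj(exp(2*I*pi/3)) + 1*(-1)*conj(1) + 1*(3 + 4*exp(2*I*pi/3))*conj(exp(-2*I*pi/3)) + 1*(-1)*conj(exp(2*I*pi/3))]
      = (1/6)[(7) + (2*exp(-2*I*pi/3) - exp(2*I*pi/3) + 2*exp(I*pi/3)) + (3*exp(-2*I*pi/3) + 4*exp(2*I*pi/3)) + (-1) + (4*exp(-2*I*pi/3) + 3*exp(2*I*pi/3)) + (2*exp(-I*pi/3) - exp(-2*I*pi/3) + 2*exp(2*I*pi/3))] = 0/6 = 0
  <chi_rho, chi_5> = (1/6)[1*(7)*conj(1) + 1*(-1)*conj(exp(-I*pi/3)) + 1*(3 + 4*exp(-2*I*pi/3))*conj(exp(-2*I*pi/3)) + 1*(-1)*conj(-1) + 1*(3 + 4*exp(2*I*pi/3))*conj(exp(2*I*pi/3)) + 1*(-1)*conj(exp(I*pi/3))]
      = (1/6)[(7) + (-exp(I*pi/3)) + (4 + 3*exp(2*I*pi/3)) + (1) + (4 + 3*exp(-2*I*pi/3)) + (-exp(-I*pi/3))] = 12/6 = 2
(Exp terms are combined using exp(i*s)*conj(exp(i*t)) = exp(i*(s-t)), and sums of them are collapsed using the identity that for every m > 1 the m distinct m-th roots of unity sum to 0, e.g. 1 + exp(2*I*pi/3) + exp(-2*I*pi/3) = 0.)
Dimension check: dim(rho) = sum (mult * dim) = 1*1 + 0*1 + 2*1 + 2*1 + 0*1 + 2*1 = 7 = chi_rho(e) = 7.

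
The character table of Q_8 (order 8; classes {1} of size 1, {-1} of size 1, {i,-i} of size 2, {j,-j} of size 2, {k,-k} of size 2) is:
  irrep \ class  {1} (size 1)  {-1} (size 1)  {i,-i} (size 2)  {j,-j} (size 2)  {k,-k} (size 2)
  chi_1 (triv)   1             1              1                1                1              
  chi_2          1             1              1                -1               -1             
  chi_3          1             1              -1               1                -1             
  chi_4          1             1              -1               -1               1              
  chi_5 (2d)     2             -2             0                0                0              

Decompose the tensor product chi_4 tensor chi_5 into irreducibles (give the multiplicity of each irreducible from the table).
chi_4 tensor chi_5 = chi_5 (all other irreducibles have multiplicity 0).

Argument: The character of a tensor product is the pointwise product (chi_4 * chi_5)(C) = chi_4(C) * chi_5(C):
  {1}: (1)*(2), {-1}: (1)*(-2), {i,-i}: (-1)*(0), {j,-j}: (-1)*(0), {k,-k}: (1)*(0)
so (chi_4 * chi_5) takes values
  {1} -> 2, {-1} -> -2, {i,-i} -> 0, {j,-j} -> 0, {k,-k} -> 0.
Now take the inner product of this character with each irreducible chi from the table, <chi_4*chi_5, chi> = (1/8) sum_C |C| (chi_4*chi_5)(C) conj(chi(C)):
  <chi_4*chi_5, chi_1> = (1/8)[1*(2)*conj(1) + 1*(-2)*conj(1) + 2*(0)*conj(1) + 2*(0)*conj(1) + 2*(0)*conj(1)]
      = (1/8)[(2) + (-2) + (0) + (0) + (0)] = 0/8 = 0
  <chi_4*chi_5, chi_2> = (1/8)[1*(2)*conj(1) + 1*(-2)*conj(1) + 2*(0)*conj(1) + 2*(0)*conj(-1) + 2*(0)*conj(-1)]
      = (1/8)[(2) + (-2) + (0) + (0) + (0)] = 0/8 = 0
  <chi_4*chi_5, chi_3> = (1/8)[1*(2)*conj(1) + 1*(-2)*conj(1) + 2*(0)*conj(-1) + 2*(0)*conj(1) + 2*(0)*conj(-1)]
      = (1/8)[(2) + (-2) + (0) + (0) + (0)] = 0/8 = 0
  <chi_4*chi_5, chi_4> = (1/8)[1*(2)*conj(1) + 1*(-2)*conj(1) + 2*(0)*conj(-1) + 2*(0)*conj(-1) + 2*(0)*conj(1)]
      = (1/8)[(2) + (-2) + (0) + (0) + (0)] = 0/8 = 0
  <chi_4*chi_5, chi_5> = (1/8)[1*(2)*conj(2) + 1*(-2)*conj(-2) + 2*(0)*conj(0) + 2*(0)*conj(0) + 2*(0)*conj(0)]
      = (1/8)[(4) + (4) + (0) + (0) + (0)] = 8/8 = 1
Hence the multiplicities are chi_5: 1. Dimension check: dim(chi_4)*dim(chi_5) = 1*2 = 2 and sum (mult * dim) = 1*2 = 2.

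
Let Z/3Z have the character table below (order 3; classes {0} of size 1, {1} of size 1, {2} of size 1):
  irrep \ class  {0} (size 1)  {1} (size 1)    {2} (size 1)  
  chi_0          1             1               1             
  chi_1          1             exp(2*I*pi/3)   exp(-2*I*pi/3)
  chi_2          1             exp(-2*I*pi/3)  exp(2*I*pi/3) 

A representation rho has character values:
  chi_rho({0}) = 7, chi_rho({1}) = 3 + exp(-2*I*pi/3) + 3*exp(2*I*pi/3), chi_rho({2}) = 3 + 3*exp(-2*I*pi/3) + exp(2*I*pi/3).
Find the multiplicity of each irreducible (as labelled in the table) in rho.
Multiplicities: chi_0: 3, chi_1: 3, chi_2: 1.

Working: Use <chi_rho, chi> = (1/|G|) sum_C |C| * chi_rho(C) * conj(chi(C)) with |G| = 3 for each irreducible chi in the table:
  <chi_rho, chi_0> = (1/3)[1*(7)*conj(1) + 1*(3 + exp(-2*I*pi/3) + 3*exp(2*I*pi/3))*conj(1) + 1*(3 + 3*exp(-2*I*pi/3) + exp(2*I*pi/3))*conj(1)]
      = (1/3)[(7) + (3 + exp(-2*I*pi/3) + 3*exp(2*I*pi/3)) + (3 + 3*exp(-2*I*pi/3) + exp(2*I*pi/3))] = 9/3 = 3
  <chi_rho, chi_1> = (1/3)[1*(7)*conj(1) + 1*(3 + exp(-2*I*pi/3) + 3*exp(2*I*pi/3))*conj(exp(2*I*pi/3)) + 1*(3 + 3*exp(-2*I*pi/3) + exp(2*I*pi/3))*conj(exp(-2*I*pi/3))]
      = (1/3)[(7) + (3 + 3*exp(-2*I*pi/3) + exp(2*I*pi/3)) + (3 + exp(-2*I*pi/3) + 3*exp(2*I*pi/3))] = 9/3 = 3
  <chi_rho, chi_2> = (1/3)[1*(7)*conj(1) + 1*(3 + exp(-2*I*pi/3) + 3*exp(2*I*pi/3))*conj(exp(-2*I*pi/3)) + 1*(3 + 3*exp(-2*I*pi/3) + exp(2*I*pi/3))*conj(exp(2*I*pi/3))]
      = (1/3)[(7) + (-2) + (-2)] = 3/3 = 1
(Exp terms are combined using exp(i*s)*conj(exp(i*t)) = exp(i*(s-t)), and sums of them are collapsed using the identity that for every m > 1 the m distinct m-th roots of unity sum to 0, e.g. 1 + exp(2*I*pi/3) + exp(-2*I*pi/3) = 0.)
Dimension check: dim(rho) = sum (mult * dim) = 3*1 + 3*1 + 1*1 = 7 = chi_rho(e) = 7.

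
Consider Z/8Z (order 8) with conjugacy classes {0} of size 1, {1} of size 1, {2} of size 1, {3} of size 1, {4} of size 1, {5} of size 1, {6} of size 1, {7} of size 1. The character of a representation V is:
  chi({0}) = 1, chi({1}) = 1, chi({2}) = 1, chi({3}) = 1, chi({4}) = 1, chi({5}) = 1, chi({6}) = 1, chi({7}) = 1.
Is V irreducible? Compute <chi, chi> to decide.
Irreducible: <chi, chi> = 1.

Details: <chi, chi> = (1/|G|) sum_C |C| * |chi(C)|^2 = (1/8)[1*|1|^2 + 1*|1|^2 + 1*|1|^2 + 1*|1|^2 + 1*|1|^2 + 1*|1|^2 + 1*|1|^2 + 1*|1|^2]
  = (1/8)[(1) + (1) + (1) + (1) + (1) + (1) + (1) + (1)] = 8/8 = 1.
(Exp terms are combined using exp(i*s)*conj(exp(i*t)) = exp(i*(s-t)), and sums of them are collapsed using the identity that for every m > 1 the m distinct m-th roots of unity sum to 0, e.g. 1 + exp(2*I*pi/3) + exp(-2*I*pi/3) = 0.)
A character is irreducible iff <chi, chi> = 1, so this representation is irreducible.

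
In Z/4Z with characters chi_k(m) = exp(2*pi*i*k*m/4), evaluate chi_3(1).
chi_3(1) = zeta_4^3 = -I

Why: chi_3(1) = zeta_4^(3*1) = zeta_4^3. Since zeta_4^4 = 1, this equals zeta_4^3 = exp(2*pi*i*3/4) = -I.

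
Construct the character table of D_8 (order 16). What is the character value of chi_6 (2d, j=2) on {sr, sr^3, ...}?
Conjugacy classes: {e} of size 1, {r^4} of size 1, {r^1, r^7} of size 2, {r^2, r^6} of size 2, {r^3, r^5} of size 2, {s, sr^2, ...} of size 4, {sr, sr^3, ...} of size 4.
Character table:
  irrep \ class              {e} (size 1)  {r^4} (size 1)  {r^1, r^7} (size 2)  {r^2, r^6} (size 2)  {r^3, r^5} (size 2)  {s, sr^2, ...} (size 4)  {sr, sr^3, ...} (size 4)
  chi_1 (triv)               1             1               1                    1                    1                    1                        1                       
  chi_2 (sign: r->1, s->-1)  1             1               1                    1                    1                    -1                       -1                      
  chi_3 (r->-1, s->1)        1             1               -1                   1                    -1                   1                        -1                      
  chi_4 (r->-1, s->-1)       1             1               -1                   1                    -1                   -1                       1                       
  chi_5 (2d, j=1)            2             -2              sqrt(2)              0                    -sqrt(2)             0                        0                       
  chi_6 (2d, j=2)            2             2               0                    -2                   0                    0                        0                       
  chi_7 (2d, j=3)            2             -2              -sqrt(2)             0                    sqrt(2)              0                        0                       

Spot check: chi_6 (2d, j=2) on {sr, sr^3, ...} = 0.

Reasoning: D_8 has order 2*8 = 16 with 7 conjugacy classes, hence 7 irreducibles. Sum of squared dims 1 + 1 + 1 + 1 + 4 + 4 + 4 = 16 = |G|. Linear characters come from the abelianisation; the 2-dimensional irreps have character r^k -> 2*cos(2*pi*j*k/8), reflections -> 0.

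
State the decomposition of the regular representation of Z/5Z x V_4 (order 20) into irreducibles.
Each irreducible V_i of dimension d_i appears with multiplicity d_i, i.e. rho_reg = (direct sum over all irreducibles V_i) d_i V_i. The irreducible dimensions for Z/5Z x V_4 are 1, 1, 1, 1, 1, 1, 1, 1, 1, 1, 1, 1, 1, 1, 1, 1, 1, 1, 1, 1: 20 irreducibles of dimension 1, each with multiplicity 1. Total dimension 20*1*1 = 20 = |G|.

Reasoning: General theorem: in the regular representation of a finite group G, each irreducible appears with multiplicity equal to its dimension. Check: dim(rho_reg) = sum d_i^2 = 1 + 1 + 1 + 1 + 1 + 1 + 1 + 1 + 1 + 1 + 1 + 1 + 1 + 1 + 1 + 1 + 1 + 1 + 1 + 1 = 20 = |G|.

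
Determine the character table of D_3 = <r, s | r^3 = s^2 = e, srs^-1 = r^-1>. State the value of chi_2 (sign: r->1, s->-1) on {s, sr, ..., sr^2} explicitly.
Conjugacy classes: {e} of size 1, {r^1, r^2} of size 2, {s, sr, ..., sr^2} of size 3.
Character table:
  irrep \ class              {e} (size 1)  {r^1, r^2} (size 2)  {s, sr, ..., sr^2} (size 3)
  chi_1 (triv)               1             1                    1                          
  chi_2 (sign: r->1, s->-1)  1             1                    -1                         
  chi_3 (2d, j=1)            2             -1                   0                          

Spot check: chi_2 (sign: r->1, s->-1) on {s, sr, ..., sr^2} = -1.

Justification: D_3 has order 2*3 = 6 with 3 conjugacy classes, hence 3 irreducibles. Sum of squared dims 1 + 1 + 4 = 6 = |G|. Linear characters come from the abelianisation; the 2-dimensional irreps have character r^k -> 2*cos(2*pi*j*k/3), reflections -> 0.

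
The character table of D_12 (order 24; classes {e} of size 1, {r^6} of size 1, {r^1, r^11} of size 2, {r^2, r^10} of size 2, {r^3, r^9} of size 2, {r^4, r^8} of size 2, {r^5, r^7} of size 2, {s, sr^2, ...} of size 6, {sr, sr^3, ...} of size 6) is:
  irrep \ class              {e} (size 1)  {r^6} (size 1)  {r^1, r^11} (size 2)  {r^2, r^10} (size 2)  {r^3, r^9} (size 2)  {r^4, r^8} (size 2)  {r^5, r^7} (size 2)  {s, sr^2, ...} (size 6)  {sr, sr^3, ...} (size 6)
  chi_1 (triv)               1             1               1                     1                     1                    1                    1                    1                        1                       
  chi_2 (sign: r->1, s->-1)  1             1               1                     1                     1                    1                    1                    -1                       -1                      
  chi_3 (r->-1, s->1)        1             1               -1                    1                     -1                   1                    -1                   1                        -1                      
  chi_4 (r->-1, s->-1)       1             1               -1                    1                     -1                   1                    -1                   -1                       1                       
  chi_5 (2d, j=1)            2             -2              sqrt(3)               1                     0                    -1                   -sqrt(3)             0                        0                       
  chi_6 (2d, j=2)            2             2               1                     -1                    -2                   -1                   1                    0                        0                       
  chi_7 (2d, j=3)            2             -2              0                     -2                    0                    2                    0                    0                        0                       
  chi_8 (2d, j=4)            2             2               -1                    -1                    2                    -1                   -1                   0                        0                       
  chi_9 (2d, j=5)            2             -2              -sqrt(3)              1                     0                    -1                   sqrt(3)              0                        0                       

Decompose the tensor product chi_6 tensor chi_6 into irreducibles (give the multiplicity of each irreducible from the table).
chi_6 tensor chi_6 = chi_1 + chi_2 + chi_8 (all other irreducibles have multiplicity 0).

Argument: The character of a tensor product is the pointwise product (chi_6 * chi_6)(C) = chi_6(C) * chi_6(C):
  {e}: (2)*(2), {r^6}: (2)*(2), {r^1, r^11}: (1)*(1), {r^2, r^10}: (-1)*(-1), {r^3, r^9}: (-2)*(-2), {r^4, r^8}: (-1)*(-1), {r^5, r^7}: (1)*(1), {s, sr^2, ...}: (0)*(0), {sr, sr^3, ...}: (0)*(0)
so (chi_6 * chi_6) takes values
  {e} -> 4, {r^6} -> 4, {r^1, r^11} -> 1, {r^2, r^10} -> 1, {r^3, r^9} -> 4, {r^4, r^8} -> 1, {r^5, r^7} -> 1, {s, sr^2, ...} -> 0, {sr, sr^3, ...} -> 0.
Now take the inner product of this character with each irreducible chi from the table, <chi_6*chi_6, chi> = (1/24) sum_C |C| (chi_6*chi_6)(C) conj(chi(C)):
  <chi_6*chi_6, chi_1> = (1/24)[1*(4)*conj(1) + 1*(4)*conj(1) + 2*(1)*conj(1) + 2*(1)*conj(1) + 2*(4)*conj(1) + 2*(1)*conj(1) + 2*(1)*conj(1) + 6*(0)*conj(1) + 6*(0)*conj(1)]
      = (1/24)[(4) + (4) + (2) + (2) + (8) + (2) + (2) + (0) + (0)] = 24/24 = 1
  <chi_6*chi_6, chi_2> = (1/24)[1*(4)*conj(1) + 1*(4)*conj(1) + 2*(1)*conj(1) + 2*(1)*conj(1) + 2*(4)*conj(1) + 2*(1)*conj(1) + 2*(1)*conj(1) + 6*(0)*conj(-1) + 6*(0)*conj(-1)]
      = (1/24)[(4) + (4) + (2) + (2) + (8) + (2) + (2) + (0) + (0)] = 24/24 = 1
  <chi_6*chi_6, chi_3> = (1/24)[1*(4)*conj(1) + 1*(4)*conj(1) + 2*(1)*conj(-1) + 2*(1)*conj(1) + 2*(4)*conj(-1) + 2*(1)*conj(1) + 2*(1)*conj(-1) + 6*(0)*conj(1) + 6*(0)*conj(-1)]
      = (1/24)[(4) + (4) + (-2) + (2) + (-8) + (2) + (-2) + (0) + (0)] = 0/24 = 0
  <chi_6*chi_6, chi_4> = (1/24)[1*(4)*conj(1) + 1*(4)*conj(1) + 2*(1)*conj(-1) + 2*(1)*conj(1) + 2*(4)*conj(-1) + 2*(1)*conj(1) + 2*(1)*conj(-1) + 6*(0)*conj(-1) + 6*(0)*conj(1)]
      = (1/24)[(4) + (4) + (-2) + (2) + (-8) + (2) + (-2) + (0) + (0)] = 0/24 = 0
  <chi_6*chi_6, chi_5> = (1/24)[1*(4)*conj(2) + 1*(4)*conj(-2) + 2*(1)*conj(sqrt(3)) + 2*(1)*conj(1) + 2*(4)*conj(0) + 2*(1)*conj(-1) + 2*(1)*conj(-sqrt(3)) + 6*(0)*conj(0) + 6*(0)*conj(0)]
      = (1/24)[(8) + (-8) + (2*sqrt(3)) + (2) + (0) + (-2) + (-2*sqrt(3)) + (0) + (0)] = 0/24 = 0
  <chi_6*chi_6, chi_6> = (1/24)[1*(4)*conj(2) + 1*(4)*conj(2) + 2*(1)*conj(1) + 2*(1)*conj(-1) + 2*(4)*conj(-2) + 2*(1)*conj(-1) + 2*(1)*conj(1) + 6*(0)*conj(0) + 6*(0)*conj(0)]
      = (1/24)[(8) + (8) + (2) + (-2) + (-16) + (-2) + (2) + (0) + (0)] = 0/24 = 0
  <chi_6*chi_6, chi_7> = (1/24)[1*(4)*conj(2) + 1*(4)*conj(-2) + 2*(1)*conj(0) + 2*(1)*conj(-2) + 2*(4)*conj(0) + 2*(1)*conj(2) + 2*(1)*conj(0) + 6*(0)*conj(0) + 6*(0)*conj(0)]
      = (1/24)[(8) + (-8) + (0) + (-4) + (0) + (4) + (0) + (0) + (0)] = 0/24 = 0
  <chi_6*chi_6, chi_8> = (1/24)[1*(4)*conj(2) + 1*(4)*conj(2) + 2*(1)*conj(-1) + 2*(1)*conj(-1) + 2*(4)*conj(2) + 2*(1)*conj(-1) + 2*(1)*conj(-1) + 6*(0)*conj(0) + 6*(0)*conj(0)]
      = (1/24)[(8) + (8) + (-2) + (-2) + (16) + (-2) + (-2) + (0) + (0)] = 24/24 = 1
  <chi_6*chi_6, chi_9> = (1/24)[1*(4)*conj(2) + 1*(4)*conj(-2) + 2*(1)*conj(-sqrt(3)) + 2*(1)*conj(1) + 2*(4)*conj(0) + 2*(1)*conj(-1) + 2*(1)*conj(sqrt(3)) + 6*(0)*conj(0) + 6*(0)*conj(0)]
      = (1/24)[(8) + (-8) + (-2*sqrt(3)) + (2) + (0) + (-2) + (2*sqrt(3)) + (0) + (0)] = 0/24 = 0
Hence the multiplicities are chi_1: 1, chi_2: 1, chi_8: 1. Dimension check: dim(chi_6)*dim(chi_6) = 2*2 = 4 and sum (mult * dim) = 1*1 + 1*1 + 1*2 = 4.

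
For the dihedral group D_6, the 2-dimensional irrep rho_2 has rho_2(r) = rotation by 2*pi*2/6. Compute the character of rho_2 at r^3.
chi_{rho_2}(r^3) = 2*cos(2*pi*2*3/6) = 2

Argument: rho_2(r^3) is rotation by angle 2*pi*2*3/6, whose trace is 2*cos(2*pi*2*3/6) = 2.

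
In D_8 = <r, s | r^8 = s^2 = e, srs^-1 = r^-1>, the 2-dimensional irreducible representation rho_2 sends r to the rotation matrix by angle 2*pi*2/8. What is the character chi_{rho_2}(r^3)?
chi_{rho_2}(r^3) = 2*cos(2*pi*2*3/8) = 0

Argument: rho_2(r^3) is rotation by angle 2*pi*2*3/8, whose trace is 2*cos(2*pi*2*3/8) = 0.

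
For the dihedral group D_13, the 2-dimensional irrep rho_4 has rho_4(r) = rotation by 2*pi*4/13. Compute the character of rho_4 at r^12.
chi_{rho_4}(r^12) = 2*cos(2*pi*4*12/13) = -2*cos(5*pi/13)

Proof sketch: rho_4(r^12) is rotation by angle 2*pi*4*12/13, whose trace is 2*cos(2*pi*4*12/13) = -2*cos(5*pi/13).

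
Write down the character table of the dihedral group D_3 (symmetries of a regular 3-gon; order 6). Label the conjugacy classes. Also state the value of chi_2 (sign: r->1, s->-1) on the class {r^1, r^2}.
Conjugacy classes: {e} of size 1, {r^1, r^2} of size 2, {s, sr, ..., sr^2} of size 3.
Character table:
  irrep \ class              {e} (size 1)  {r^1, r^2} (size 2)  {s, sr, ..., sr^2} (size 3)
  chi_1 (triv)               1             1                    1                          
  chi_2 (sign: r->1, s->-1)  1             1                    -1                         
  chi_3 (2d, j=1)            2             -1                   0                          

Spot check: chi_2 (sign: r->1, s->-1) on {r^1, r^2} = 1.

Derivation: D_3 has order 2*3 = 6 with 3 conjugacy classes, hence 3 irreducibles. Sum of squared dims 1 + 1 + 4 = 6 = |G|. Linear characters come from the abelianisation; the 2-dimensional irreps have character r^k -> 2*cos(2*pi*j*k/3), reflections -> 0.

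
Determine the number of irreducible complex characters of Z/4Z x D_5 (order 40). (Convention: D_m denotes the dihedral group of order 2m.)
16

Working: The number of irreducible complex representations of a finite group equals its number of conjugacy classes. For a direct product, #classes(G x H) = #classes(G) * #classes(H). Z/4Z has 4 classes (abelian), D_5 has 4 classes, so 4 * 4 = 16, so Z/4Z x D_5 (order 40) has exactly 16 irreducible complex representations.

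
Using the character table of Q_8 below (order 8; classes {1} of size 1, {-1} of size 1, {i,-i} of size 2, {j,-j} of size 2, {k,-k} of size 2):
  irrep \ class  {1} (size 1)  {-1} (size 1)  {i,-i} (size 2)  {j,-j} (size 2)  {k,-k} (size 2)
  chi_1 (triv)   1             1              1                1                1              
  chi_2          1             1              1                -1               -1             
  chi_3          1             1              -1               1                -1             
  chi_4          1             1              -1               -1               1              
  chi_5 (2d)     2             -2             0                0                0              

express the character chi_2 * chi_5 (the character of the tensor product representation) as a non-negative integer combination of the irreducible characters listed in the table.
chi_2 tensor chi_5 = chi_5 (all other irreducibles have multiplicity 0).

Details: The character of a tensor product is the pointwise product (chi_2 * chi_5)(C) = chi_2(C) * chi_5(C):
  {1}: (1)*(2), {-1}: (1)*(-2), {i,-i}: (1)*(0), {j,-j}: (-1)*(0), {k,-k}: (-1)*(0)
so (chi_2 * chi_5) takes values
  {1} -> 2, {-1} -> -2, {i,-i} -> 0, {j,-j} -> 0, {k,-k} -> 0.
Now take the inner product of this character with each irreducible chi from the table, <chi_2*chi_5, chi> = (1/8) sum_C |C| (chi_2*chi_5)(C) conj(chi(C)):
  <chi_2*chi_5, chi_1> = (1/8)[1*(2)*conj(1) + 1*(-2)*conj(1) + 2*(0)*conj(1) + 2*(0)*conj(1) + 2*(0)*conj(1)]
      = (1/8)[(2) + (-2) + (0) + (0) + (0)] = 0/8 = 0
  <chi_2*chi_5, chi_2> = (1/8)[1*(2)*conj(1) + 1*(-2)*conj(1) + 2*(0)*conj(1) + 2*(0)*conj(-1) + 2*(0)*conj(-1)]
      = (1/8)[(2) + (-2) + (0) + (0) + (0)] = 0/8 = 0
  <chi_2*chi_5, chi_3> = (1/8)[1*(2)*conj(1) + 1*(-2)*conj(1) + 2*(0)*conj(-1) + 2*(0)*conj(1) + 2*(0)*conj(-1)]
      = (1/8)[(2) + (-2) + (0) + (0) + (0)] = 0/8 = 0
  <chi_2*chi_5, chi_4> = (1/8)[1*(2)*conj(1) + 1*(-2)*conj(1) + 2*(0)*conj(-1) + 2*(0)*conj(-1) + 2*(0)*conj(1)]
      = (1/8)[(2) + (-2) + (0) + (0) + (0)] = 0/8 = 0
  <chi_2*chi_5, chi_5> = (1/8)[1*(2)*conj(2) + 1*(-2)*conj(-2) + 2*(0)*conj(0) + 2*(0)*conj(0) + 2*(0)*conj(0)]
      = (1/8)[(4) + (4) + (0) + (0) + (0)] = 8/8 = 1
Hence the multiplicities are chi_5: 1. Dimension check: dim(chi_2)*dim(chi_5) = 1*2 = 2 and sum (mult * dim) = 1*2 = 2.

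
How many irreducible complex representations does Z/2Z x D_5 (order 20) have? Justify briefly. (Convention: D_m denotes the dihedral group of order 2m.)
8

Argument: The number of irreducible complex representations of a finite group equals its number of conjugacy classes. For a direct product, #classes(G x H) = #classes(G) * #classes(H). Z/2Z has 2 classes (abelian), D_5 has 4 classes, so 2 * 4 = 8, so Z/2Z x D_5 (order 20) has exactly 8 irreducible complex representations.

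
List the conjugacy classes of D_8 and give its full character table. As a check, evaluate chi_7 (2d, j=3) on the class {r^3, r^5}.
Conjugacy classes: {e} of size 1, {r^4} of size 1, {r^1, r^7} of size 2, {r^2, r^6} of size 2, {r^3, r^5} of size 2, {s, sr^2, ...} of size 4, {sr, sr^3, ...} of size 4.
Character table:
  irrep \ class              {e} (size 1)  {r^4} (size 1)  {r^1, r^7} (size 2)  {r^2, r^6} (size 2)  {r^3, r^5} (size 2)  {s, sr^2, ...} (size 4)  {sr, sr^3, ...} (size 4)
  chi_1 (triv)               1             1               1                    1                    1                    1                        1                       
  chi_2 (sign: r->1, s->-1)  1             1               1                    1                    1                    -1                       -1                      
  chi_3 (r->-1, s->1)        1             1               -1                   1                    -1                   1                        -1                      
  chi_4 (r->-1, s->-1)       1             1               -1                   1                    -1                   -1                       1                       
  chi_5 (2d, j=1)            2             -2              sqrt(2)              0                    -sqrt(2)             0                        0                       
  chi_6 (2d, j=2)            2             2               0                    -2                   0                    0                        0                       
  chi_7 (2d, j=3)            2             -2              -sqrt(2)             0                    sqrt(2)              0                        0                       

Spot check: chi_7 (2d, j=3) on {r^3, r^5} = sqrt(2).

Details: D_8 has order 2*8 = 16 with 7 conjugacy classes, hence 7 irreducibles. Sum of squared dims 1 + 1 + 1 + 1 + 4 + 4 + 4 = 16 = |G|. Linear characters come from the abelianisation; the 2-dimensional irreps have character r^k -> 2*cos(2*pi*j*k/8), reflections -> 0.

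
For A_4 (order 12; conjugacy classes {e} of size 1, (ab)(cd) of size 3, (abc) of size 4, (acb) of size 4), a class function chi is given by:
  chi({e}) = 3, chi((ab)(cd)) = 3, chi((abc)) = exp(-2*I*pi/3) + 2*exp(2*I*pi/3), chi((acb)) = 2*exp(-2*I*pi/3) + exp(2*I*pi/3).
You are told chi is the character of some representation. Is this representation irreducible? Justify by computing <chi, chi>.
Not irreducible (reducible): <chi, chi> = 5 > 1.

Working: <chi, chi> = (1/|G|) sum_C |C| * |chi(C)|^2 = (1/12)[1*|3|^2 + 3*|3|^2 + 4*|exp(-2*I*pi/3) + 2*exp(2*I*pi/3)|^2 + 4*|2*exp(-2*I*pi/3) + exp(2*I*pi/3)|^2]
  = (1/12)[(9) + (27) + (12) + (12)] = 60/12 = 5.
(Exp terms are combined using exp(i*s)*conj(exp(i*t)) = exp(i*(s-t)), and sums of them are collapsed using the identity that for every m > 1 the m distinct m-th roots of unity sum to 0, e.g. 1 + exp(2*I*pi/3) + exp(-2*I*pi/3) = 0.)
A character is irreducible iff <chi, chi> = 1, so this representation is reducible.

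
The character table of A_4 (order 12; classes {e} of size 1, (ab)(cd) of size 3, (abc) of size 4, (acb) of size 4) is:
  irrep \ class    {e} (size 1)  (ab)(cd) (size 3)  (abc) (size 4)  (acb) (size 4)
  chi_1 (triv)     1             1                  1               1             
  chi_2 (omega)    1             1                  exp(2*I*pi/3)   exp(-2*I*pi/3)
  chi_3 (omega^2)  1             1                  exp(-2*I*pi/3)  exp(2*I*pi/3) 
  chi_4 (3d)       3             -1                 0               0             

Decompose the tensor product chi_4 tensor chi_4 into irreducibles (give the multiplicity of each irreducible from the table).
chi_4 tensor chi_4 = chi_1 + chi_2 + chi_3 + 2*chi_4 (all other irreducibles have multiplicity 0).

Derivation: The character of a tensor product is the pointwise product (chi_4 * chi_4)(C) = chi_4(C) * chi_4(C):
  {e}: (3)*(3), (ab)(cd): (-1)*(-1), (abc): (0)*(0), (acb): (0)*(0)
so (chi_4 * chi_4) takes values
  {e} -> 9, (ab)(cd) -> 1, (abc) -> 0, (acb) -> 0.
Now take the inner product of this character with each irreducible chi from the table, <chi_4*chi_4, chi> = (1/12) sum_C |C| (chi_4*chi_4)(C) conj(chi(C)):
  <chi_4*chi_4, chi_1> = (1/12)[1*(9)*conj(1) + 3*(1)*conj(1) + 4*(0)*conj(1) + 4*(0)*conj(1)]
      = (1/12)[(9) + (3) + (0) + (0)] = 12/12 = 1
  <chi_4*chi_4, chi_2> = (1/12)[1*(9)*conj(1) + 3*(1)*conj(1) + 4*(0)*conj(exp(2*I*pi/3)) + 4*(0)*conj(exp(-2*I*pi/3))]
      = (1/12)[(9) + (3) + (0) + (0)] = 12/12 = 1
  <chi_4*chi_4, chi_3> = (1/12)[1*(9)*conj(1) + 3*(1)*conj(1) + 4*(0)*conj(exp(-2*I*pi/3)) + 4*(0)*conj(exp(2*I*pi/3))]
      = (1/12)[(9) + (3) + (0) + (0)] = 12/12 = 1
  <chi_4*chi_4, chi_4> = (1/12)[1*(9)*conj(3) + 3*(1)*conj(-1) + 4*(0)*conj(0) + 4*(0)*conj(0)]
      = (1/12)[(27) + (-3) + (0) + (0)] = 24/12 = 2
(Exp terms are combined using exp(i*s)*conj(exp(i*t)) = exp(i*(s-t)), and sums of them are collapsed using the identity that for every m > 1 the m distinct m-th roots of unity sum to 0, e.g. 1 + exp(2*I*pi/3) + exp(-2*I*pi/3) = 0.)
Hence the multiplicities are chi_1: 1, chi_2: 1, chi_3: 1, chi_4: 2. Dimension check: dim(chi_4)*dim(chi_4) = 3*3 = 9 and sum (mult * dim) = 1*1 + 1*1 + 1*1 + 2*3 = 9.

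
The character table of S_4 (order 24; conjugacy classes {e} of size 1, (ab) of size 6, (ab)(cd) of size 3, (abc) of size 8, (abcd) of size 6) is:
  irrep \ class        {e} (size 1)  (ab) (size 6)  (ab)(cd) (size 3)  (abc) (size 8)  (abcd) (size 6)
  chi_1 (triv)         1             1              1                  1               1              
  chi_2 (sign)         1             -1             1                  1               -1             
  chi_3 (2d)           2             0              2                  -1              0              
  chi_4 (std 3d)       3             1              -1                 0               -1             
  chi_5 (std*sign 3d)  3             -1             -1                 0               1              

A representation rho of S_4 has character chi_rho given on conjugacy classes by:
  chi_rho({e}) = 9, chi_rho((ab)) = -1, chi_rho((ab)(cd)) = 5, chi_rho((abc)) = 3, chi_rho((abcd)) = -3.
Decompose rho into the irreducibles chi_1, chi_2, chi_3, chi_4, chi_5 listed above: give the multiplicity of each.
Multiplicities: chi_1: 1, chi_2: 3, chi_3: 1, chi_4: 1, chi_5: 0.

Reasoning: Use <chi_rho, chi> = (1/|G|) sum_C |C| * chi_rho(C) * conj(chi(C)) with |G| = 24 for each irreducible chi in the table:
  <chi_rho, chi_1> = (1/24)[1*(9)*conj(1) + 6*(-1)*conj(1) + 3*(5)*conj(1) + 8*(3)*conj(1) + 6*(-3)*conj(1)]
      = (1/24)[(9) + (-6) + (15) + (24) + (-18)] = 24/24 = 1
  <chi_rho, chi_2> = (1/24)[1*(9)*conj(1) + 6*(-1)*conj(-1) + 3*(5)*conj(1) + 8*(3)*conj(1) + 6*(-3)*conj(-1)]
      = (1/24)[(9) + (6) + (15) + (24) + (18)] = 72/24 = 3
  <chi_rho, chi_3> = (1/24)[1*(9)*conj(2) + 6*(-1)*conj(0) + 3*(5)*conj(2) + 8*(3)*conj(-1) + 6*(-3)*conj(0)]
      = (1/24)[(18) + (0) + (30) + (-24) + (0)] = 24/24 = 1
  <chi_rho, chi_4> = (1/24)[1*(9)*conj(3) + 6*(-1)*conj(1) + 3*(5)*conj(-1) + 8*(3)*conj(0) + 6*(-3)*conj(-1)]
      = (1/24)[(27) + (-6) + (-15) + (0) + (18)] = 24/24 = 1
  <chi_rho, chi_5> = (1/24)[1*(9)*conj(3) + 6*(-1)*conj(-1) + 3*(5)*conj(-1) + 8*(3)*conj(0) + 6*(-3)*conj(1)]
      = (1/24)[(27) + (6) + (-15) + (0) + (-18)] = 0/24 = 0
Dimension check: dim(rho) = sum (mult * dim) = 1*1 + 3*1 + 1*2 + 1*3 + 0*3 = 9 = chi_rho(e) = 9.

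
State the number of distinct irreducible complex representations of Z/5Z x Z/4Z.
20

Solution. The number of irreducible complex representations of a finite group equals its number of conjugacy classes. Z/5Z x Z/4Z is abelian of order 20, so every element is its own conjugacy class: 20 classes, so Z/5Z x Z/4Z (order 20) has exactly 20 irreducible complex representations.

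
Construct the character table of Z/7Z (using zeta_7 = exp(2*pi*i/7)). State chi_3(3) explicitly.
Character table of Z/7Z (irreps indexed chi_0,...,chi_6 with chi_k(m) = zeta_7^(k*m), zeta_7 = exp(2*pi*i/7)):
  irrep \ class  {0} (size 1)  {1} (size 1)    {2} (size 1)    {3} (size 1)    {4} (size 1)    {5} (size 1)    {6} (size 1)  
  chi_0          1             1               1               1               1               1               1             
  chi_1          1             exp(2*I*pi/7)   exp(4*I*pi/7)   exp(6*I*pi/7)   exp(-6*I*pi/7)  exp(-4*I*pi/7)  exp(-2*I*pi/7)
  chi_2          1             exp(4*I*pi/7)   exp(-6*I*pi/7)  exp(-2*I*pi/7)  exp(2*I*pi/7)   exp(6*I*pi/7)   exp(-4*I*pi/7)
  chi_3          1             exp(6*I*pi/7)   exp(-2*I*pi/7)  exp(4*I*pi/7)   exp(-4*I*pi/7)  exp(2*I*pi/7)   exp(-6*I*pi/7)
  chi_4          1             exp(-6*I*pi/7)  exp(2*I*pi/7)   exp(-4*I*pi/7)  exp(4*I*pi/7)   exp(-2*I*pi/7)  exp(6*I*pi/7) 
  chi_5          1             exp(-4*I*pi/7)  exp(6*I*pi/7)   exp(2*I*pi/7)   exp(-2*I*pi/7)  exp(-6*I*pi/7)  exp(4*I*pi/7) 
  chi_6          1             exp(-2*I*pi/7)  exp(-4*I*pi/7)  exp(-6*I*pi/7)  exp(6*I*pi/7)   exp(4*I*pi/7)   exp(2*I*pi/7) 

Spot check: chi_3(3) = zeta_7^(3*3) = zeta_7^9 = exp(4*I*pi/7).

Details: Z/7Z is abelian, so all 7 irreducible complex representations are 1-dimensional. They are given by chi_k(m) = zeta_7^(k*m) for k = 0,...,6. Row orthogonality: sum_m chi_k(m) conj(chi_l(m)) = 7 * [k = l].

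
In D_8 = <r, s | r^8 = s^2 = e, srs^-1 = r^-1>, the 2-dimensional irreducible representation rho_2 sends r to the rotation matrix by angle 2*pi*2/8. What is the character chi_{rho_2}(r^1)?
chi_{rho_2}(r^1) = 2*cos(2*pi*2*1/8) = 0

Details: rho_2(r^1) is rotation by angle 2*pi*2*1/8, whose trace is 2*cos(2*pi*2*1/8) = 0.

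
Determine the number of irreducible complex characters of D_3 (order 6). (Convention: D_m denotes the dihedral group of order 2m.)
3

Proof sketch: The number of irreducible complex representations of a finite group equals its number of conjugacy classes. D_3 has 3 conjugacy classes ((n+3)/2 for n odd), so D_3 (order 6) has exactly 3 irreducible complex representations.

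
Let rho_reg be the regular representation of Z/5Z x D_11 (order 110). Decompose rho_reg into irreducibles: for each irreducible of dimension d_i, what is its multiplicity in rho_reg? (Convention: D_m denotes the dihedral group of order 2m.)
Each irreducible V_i of dimension d_i appears with multiplicity d_i, i.e. rho_reg = (direct sum over all irreducibles V_i) d_i V_i. The irreducible dimensions for Z/5Z x D_11 are 1, 1, 1, 1, 1, 1, 1, 1, 1, 1, 2, 2, 2, 2, 2, 2, 2, 2, 2, 2, 2, 2, 2, 2, 2, 2, 2, 2, 2, 2, 2, 2, 2, 2, 2: 10 irreducibles of dimension 1, each with multiplicity 1; 25 irreducibles of dimension 2, each with multiplicity 2. Total dimension 10*1*1 + 25*2*2 = 110 = |G|.

Justification: General theorem: in the regular representation of a finite group G, each irreducible appears with multiplicity equal to its dimension. Check: dim(rho_reg) = sum d_i^2 = 1 + 1 + 1 + 1 + 1 + 1 + 1 + 1 + 1 + 1 + 4 + 4 + 4 + 4 + 4 + 4 + 4 + 4 + 4 + 4 + 4 + 4 + 4 + 4 + 4 + 4 + 4 + 4 + 4 + 4 + 4 + 4 + 4 + 4 + 4 = 110 = |G|.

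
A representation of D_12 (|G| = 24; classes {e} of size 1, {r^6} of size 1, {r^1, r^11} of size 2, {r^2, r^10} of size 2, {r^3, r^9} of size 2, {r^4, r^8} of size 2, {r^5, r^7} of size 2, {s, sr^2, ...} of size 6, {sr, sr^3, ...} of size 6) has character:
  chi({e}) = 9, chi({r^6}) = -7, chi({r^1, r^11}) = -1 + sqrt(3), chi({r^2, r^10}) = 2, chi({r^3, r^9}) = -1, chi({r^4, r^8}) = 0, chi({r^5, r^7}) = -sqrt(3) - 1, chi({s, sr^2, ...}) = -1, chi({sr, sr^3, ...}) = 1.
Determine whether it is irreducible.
Not irreducible (reducible): <chi, chi> = 7 > 1.

Working: <chi, chi> = (1/|G|) sum_C |C| * |chi(C)|^2 = (1/24)[1*|9|^2 + 1*|-7|^2 + 2*|-1 + sqrt(3)|^2 + 2*|2|^2 + 2*|-1|^2 + 2*|0|^2 + 2*|-sqrt(3) - 1|^2 + 6*|-1|^2 + 6*|1|^2]
  = (1/24)[(81) + (49) + (8 - 4*sqrt(3)) + (8) + (2) + (0) + (4*sqrt(3) + 8) + (6) + (6)] = 168/24 = 7.
A character is irreducible iff <chi, chi> = 1, so this representation is reducible.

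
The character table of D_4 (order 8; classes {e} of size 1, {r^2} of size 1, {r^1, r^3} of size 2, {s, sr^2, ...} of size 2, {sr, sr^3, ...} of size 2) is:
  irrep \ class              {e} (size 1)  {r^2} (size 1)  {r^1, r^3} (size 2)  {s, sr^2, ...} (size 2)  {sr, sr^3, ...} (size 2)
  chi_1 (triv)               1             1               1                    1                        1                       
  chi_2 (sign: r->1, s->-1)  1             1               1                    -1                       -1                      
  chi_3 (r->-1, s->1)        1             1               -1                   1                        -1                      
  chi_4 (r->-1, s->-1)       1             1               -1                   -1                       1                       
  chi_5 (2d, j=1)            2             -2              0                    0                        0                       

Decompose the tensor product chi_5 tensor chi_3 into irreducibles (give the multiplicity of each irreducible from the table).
chi_5 tensor chi_3 = chi_5 (all other irreducibles have multiplicity 0).

The character of a tensor product is the pointwise product (chi_5 * chi_3)(C) = chi_5(C) * chi_3(C):
  {e}: (2)*(1), {r^2}: (-2)*(1), {r^1, r^3}: (0)*(-1), {s, sr^2, ...}: (0)*(1), {sr, sr^3, ...}: (0)*(-1)
so (chi_5 * chi_3) takes values
  {e} -> 2, {r^2} -> -2, {r^1, r^3} -> 0, {s, sr^2, ...} -> 0, {sr, sr^3, ...} -> 0.
Now take the inner product of this character with each irreducible chi from the table, <chi_5*chi_3, chi> = (1/8) sum_C |C| (chi_5*chi_3)(C) conj(chi(C)):
  <chi_5*chi_3, chi_1> = (1/8)[1*(2)*conj(1) + 1*(-2)*conj(1) + 2*(0)*conj(1) + 2*(0)*conj(1) + 2*(0)*conj(1)]
      = (1/8)[(2) + (-2) + (0) + (0) + (0)] = 0/8 = 0
  <chi_5*chi_3, chi_2> = (1/8)[1*(2)*conj(1) + 1*(-2)*conj(1) + 2*(0)*conj(1) + 2*(0)*conj(-1) + 2*(0)*conj(-1)]
      = (1/8)[(2) + (-2) + (0) + (0) + (0)] = 0/8 = 0
  <chi_5*chi_3, chi_3> = (1/8)[1*(2)*conj(1) + 1*(-2)*conj(1) + 2*(0)*conj(-1) + 2*(0)*conj(1) + 2*(0)*conj(-1)]
      = (1/8)[(2) + (-2) + (0) + (0) + (0)] = 0/8 = 0
  <chi_5*chi_3, chi_4> = (1/8)[1*(2)*conj(1) + 1*(-2)*conj(1) + 2*(0)*conj(-1) + 2*(0)*conj(-1) + 2*(0)*conj(1)]
      = (1/8)[(2) + (-2) + (0) + (0) + (0)] = 0/8 = 0
  <chi_5*chi_3, chi_5> = (1/8)[1*(2)*conj(2) + 1*(-2)*conj(-2) + 2*(0)*conj(0) + 2*(0)*conj(0) + 2*(0)*conj(0)]
      = (1/8)[(4) + (4) + (0) + (0) + (0)] = 8/8 = 1
Hence the multiplicities are chi_5: 1. Dimension check: dim(chi_5)*dim(chi_3) = 2*1 = 2 and sum (mult * dim) = 1*2 = 2.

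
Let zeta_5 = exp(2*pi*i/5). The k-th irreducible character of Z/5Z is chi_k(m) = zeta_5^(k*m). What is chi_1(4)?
chi_1(4) = zeta_5^4 = exp(-2*I*pi/5)

Argument: chi_1(4) = zeta_5^(1*4) = zeta_5^4. Since zeta_5^5 = 1, this equals zeta_5^4 = exp(2*pi*i*4/5) = exp(-2*I*pi/5).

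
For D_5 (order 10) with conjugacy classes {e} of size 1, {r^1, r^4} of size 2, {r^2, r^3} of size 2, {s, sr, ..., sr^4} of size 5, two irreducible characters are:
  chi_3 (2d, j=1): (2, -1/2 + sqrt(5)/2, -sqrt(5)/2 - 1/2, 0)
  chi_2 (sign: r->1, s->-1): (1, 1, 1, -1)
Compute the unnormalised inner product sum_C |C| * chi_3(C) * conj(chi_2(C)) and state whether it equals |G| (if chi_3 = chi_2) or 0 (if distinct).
Sum = 0; so <chi_3, chi_2> = 0 (distinct irreducibles are orthogonal).

Reasoning: Compute term by term over conjugacy classes (|C| * chi_3(C) * conj(chi_2(C))):
  1*(2)*conj(1) + 2*(-1/2 + sqrt(5)/2)*conj(1) + 2*(-sqrt(5)/2 - 1/2)*conj(1) + 5*(0)*conj(-1)
  = (2) + (-1 + sqrt(5)) + (-sqrt(5) - 1) + (0)
  = 0.
Dividing by |G| = 10 gives 0/10 = 0, matching the row-orthogonality relation <chi_3, chi_2> = [chi_3 = chi_2].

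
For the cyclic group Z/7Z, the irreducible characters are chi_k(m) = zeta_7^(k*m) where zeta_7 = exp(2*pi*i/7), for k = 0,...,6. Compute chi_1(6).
chi_1(6) = zeta_7^6 = exp(-2*I*pi/7)

Explanation: chi_1(6) = zeta_7^(1*6) = zeta_7^6. Since zeta_7^7 = 1, this equals zeta_7^6 = exp(2*pi*i*6/7) = exp(-2*I*pi/7).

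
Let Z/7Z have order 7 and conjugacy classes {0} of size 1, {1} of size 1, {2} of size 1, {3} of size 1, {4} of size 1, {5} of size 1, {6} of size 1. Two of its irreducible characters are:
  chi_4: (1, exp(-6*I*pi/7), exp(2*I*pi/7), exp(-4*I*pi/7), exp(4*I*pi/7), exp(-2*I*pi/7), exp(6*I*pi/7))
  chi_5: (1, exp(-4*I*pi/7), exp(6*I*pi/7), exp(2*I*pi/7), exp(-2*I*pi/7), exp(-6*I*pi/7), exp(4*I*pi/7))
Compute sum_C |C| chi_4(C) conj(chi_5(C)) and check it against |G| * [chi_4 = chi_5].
Sum = 0; so <chi_4, chi_5> = 0 (distinct irreducibles are orthogonal).

Why: Compute term by term over conjugacy classes (|C| * chi_4(C) * conj(chi_5(C))):
  1*(1)*conj(1) + 1*(exp(-6*I*pi/7))*conj(exp(-4*I*pi/7)) + 1*(exp(2*I*pi/7))*conj(exp(6*I*pi/7)) + 1*(exp(-4*I*pi/7))*conj(exp(2*I*pi/7)) + 1*(exp(4*I*pi/7))*conj(exp(-2*I*pi/7)) + 1*(exp(-2*I*pi/7))*conj(exp(-6*I*pi/7)) + 1*(exp(6*I*pi/7))*conj(exp(4*I*pi/7))
  = (1) + (exp(-2*I*pi/7)) + (exp(-4*I*pi/7)) + (exp(-6*I*pi/7)) + (exp(6*I*pi/7)) + (exp(4*I*pi/7)) + (exp(2*I*pi/7))
  = 0.
(Exp terms are combined using exp(i*s)*conj(exp(i*t)) = exp(i*(s-t)), and sums of them are collapsed using the identity that for every m > 1 the m distinct m-th roots of unity sum to 0, e.g. 1 + exp(2*I*pi/3) + exp(-2*I*pi/3) = 0.)
Dividing by |G| = 7 gives 0/7 = 0, matching the row-orthogonality relation <chi_4, chi_5> = [chi_4 = chi_5].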